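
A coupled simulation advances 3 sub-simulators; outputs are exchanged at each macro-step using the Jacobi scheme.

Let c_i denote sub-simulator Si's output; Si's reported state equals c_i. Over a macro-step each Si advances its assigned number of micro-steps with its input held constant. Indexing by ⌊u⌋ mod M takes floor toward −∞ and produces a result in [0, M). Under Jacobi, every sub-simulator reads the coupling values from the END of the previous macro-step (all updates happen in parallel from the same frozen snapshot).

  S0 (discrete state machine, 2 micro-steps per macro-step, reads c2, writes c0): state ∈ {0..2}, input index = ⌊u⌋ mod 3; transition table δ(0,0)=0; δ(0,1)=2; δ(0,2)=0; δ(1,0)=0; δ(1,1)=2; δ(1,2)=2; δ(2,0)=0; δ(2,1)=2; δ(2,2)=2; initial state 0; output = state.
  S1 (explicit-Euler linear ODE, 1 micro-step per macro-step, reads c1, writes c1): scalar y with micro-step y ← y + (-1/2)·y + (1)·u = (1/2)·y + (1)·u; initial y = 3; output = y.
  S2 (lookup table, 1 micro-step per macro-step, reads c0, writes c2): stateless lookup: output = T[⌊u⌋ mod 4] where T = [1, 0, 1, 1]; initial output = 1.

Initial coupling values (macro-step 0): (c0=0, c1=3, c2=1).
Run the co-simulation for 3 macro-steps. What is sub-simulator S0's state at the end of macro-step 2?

S0 state at macro-step 2 = 2

macro 1: S0 reads c2=1 → after 2×micro: 2; S1 reads c1=3 → after 1×micro: 9/2; S2 reads c0=0 → after 1×micro: 1 ⇒ (c0=2, c1=9/2, c2=1)
macro 2: S0 reads c2=1 → after 2×micro: 2; S1 reads c1=9/2 → after 1×micro: 27/4; S2 reads c0=2 → after 1×micro: 1 ⇒ (c0=2, c1=27/4, c2=1)
macro 3: S0 reads c2=1 → after 2×micro: 2; S1 reads c1=27/4 → after 1×micro: 81/8; S2 reads c0=2 → after 1×micro: 1 ⇒ (c0=2, c1=81/8, c2=1)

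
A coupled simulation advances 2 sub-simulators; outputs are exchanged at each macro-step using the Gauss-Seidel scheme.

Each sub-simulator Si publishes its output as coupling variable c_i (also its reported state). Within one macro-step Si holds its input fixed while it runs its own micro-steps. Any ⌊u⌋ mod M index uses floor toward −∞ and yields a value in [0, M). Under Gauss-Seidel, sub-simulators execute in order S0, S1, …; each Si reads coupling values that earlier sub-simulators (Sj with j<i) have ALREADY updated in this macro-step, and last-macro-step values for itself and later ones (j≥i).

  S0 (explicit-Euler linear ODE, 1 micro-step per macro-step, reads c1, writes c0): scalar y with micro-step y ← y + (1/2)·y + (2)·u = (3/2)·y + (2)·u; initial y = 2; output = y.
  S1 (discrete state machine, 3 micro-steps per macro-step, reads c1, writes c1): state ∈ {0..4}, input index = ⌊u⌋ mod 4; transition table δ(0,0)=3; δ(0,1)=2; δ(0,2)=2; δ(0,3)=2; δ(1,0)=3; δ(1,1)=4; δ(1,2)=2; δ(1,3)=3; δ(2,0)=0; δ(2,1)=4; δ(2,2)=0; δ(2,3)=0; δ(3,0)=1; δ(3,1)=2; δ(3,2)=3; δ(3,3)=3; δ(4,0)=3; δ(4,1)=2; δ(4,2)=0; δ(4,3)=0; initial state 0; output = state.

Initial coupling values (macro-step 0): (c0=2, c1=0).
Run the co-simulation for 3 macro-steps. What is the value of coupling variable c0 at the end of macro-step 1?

macro 1: S0 reads c1=0 → after 1×micro: 3; S1 reads c1=0 → after 3×micro: 3 ⇒ (c0=3, c1=3)
macro 2: S0 reads c1=3 → after 1×micro: 21/2; S1 reads c1=3 → after 3×micro: 3 ⇒ (c0=21/2, c1=3)
macro 3: S0 reads c1=3 → after 1×micro: 87/4; S1 reads c1=3 → after 3×micro: 3 ⇒ (c0=87/4, c1=3)

c0 at macro-step 1 = 3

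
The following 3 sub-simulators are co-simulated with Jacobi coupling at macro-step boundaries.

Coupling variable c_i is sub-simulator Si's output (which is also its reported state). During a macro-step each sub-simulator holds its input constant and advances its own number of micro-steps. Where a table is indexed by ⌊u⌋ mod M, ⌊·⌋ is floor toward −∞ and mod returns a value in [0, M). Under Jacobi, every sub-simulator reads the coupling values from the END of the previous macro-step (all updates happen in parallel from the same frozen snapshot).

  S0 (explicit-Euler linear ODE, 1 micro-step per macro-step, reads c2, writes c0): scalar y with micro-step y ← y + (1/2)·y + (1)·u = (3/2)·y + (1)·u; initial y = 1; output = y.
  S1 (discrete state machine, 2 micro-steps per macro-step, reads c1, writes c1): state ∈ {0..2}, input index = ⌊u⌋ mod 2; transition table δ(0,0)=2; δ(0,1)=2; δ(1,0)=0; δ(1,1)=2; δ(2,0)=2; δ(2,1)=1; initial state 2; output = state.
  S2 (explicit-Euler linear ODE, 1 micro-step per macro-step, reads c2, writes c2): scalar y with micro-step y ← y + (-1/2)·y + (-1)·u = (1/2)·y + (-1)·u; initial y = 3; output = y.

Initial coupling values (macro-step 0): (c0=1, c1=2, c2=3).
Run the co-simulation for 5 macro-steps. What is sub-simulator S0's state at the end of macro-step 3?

S0 state at macro-step 3 = 69/8

macro 1: S0 reads c2=3 → after 1×micro: 9/2; S1 reads c1=2 → after 2×micro: 2; S2 reads c2=3 → after 1×micro: -3/2 ⇒ (c0=9/2, c1=2, c2=-3/2)
macro 2: S0 reads c2=-3/2 → after 1×micro: 21/4; S1 reads c1=2 → after 2×micro: 2; S2 reads c2=-3/2 → after 1×micro: 3/4 ⇒ (c0=21/4, c1=2, c2=3/4)
macro 3: S0 reads c2=3/4 → after 1×micro: 69/8; S1 reads c1=2 → after 2×micro: 2; S2 reads c2=3/4 → after 1×micro: -3/8 ⇒ (c0=69/8, c1=2, c2=-3/8)
macro 4: S0 reads c2=-3/8 → after 1×micro: 201/16; S1 reads c1=2 → after 2×micro: 2; S2 reads c2=-3/8 → after 1×micro: 3/16 ⇒ (c0=201/16, c1=2, c2=3/16)
macro 5: S0 reads c2=3/16 → after 1×micro: 609/32; S1 reads c1=2 → after 2×micro: 2; S2 reads c2=3/16 → after 1×micro: -3/32 ⇒ (c0=609/32, c1=2, c2=-3/32)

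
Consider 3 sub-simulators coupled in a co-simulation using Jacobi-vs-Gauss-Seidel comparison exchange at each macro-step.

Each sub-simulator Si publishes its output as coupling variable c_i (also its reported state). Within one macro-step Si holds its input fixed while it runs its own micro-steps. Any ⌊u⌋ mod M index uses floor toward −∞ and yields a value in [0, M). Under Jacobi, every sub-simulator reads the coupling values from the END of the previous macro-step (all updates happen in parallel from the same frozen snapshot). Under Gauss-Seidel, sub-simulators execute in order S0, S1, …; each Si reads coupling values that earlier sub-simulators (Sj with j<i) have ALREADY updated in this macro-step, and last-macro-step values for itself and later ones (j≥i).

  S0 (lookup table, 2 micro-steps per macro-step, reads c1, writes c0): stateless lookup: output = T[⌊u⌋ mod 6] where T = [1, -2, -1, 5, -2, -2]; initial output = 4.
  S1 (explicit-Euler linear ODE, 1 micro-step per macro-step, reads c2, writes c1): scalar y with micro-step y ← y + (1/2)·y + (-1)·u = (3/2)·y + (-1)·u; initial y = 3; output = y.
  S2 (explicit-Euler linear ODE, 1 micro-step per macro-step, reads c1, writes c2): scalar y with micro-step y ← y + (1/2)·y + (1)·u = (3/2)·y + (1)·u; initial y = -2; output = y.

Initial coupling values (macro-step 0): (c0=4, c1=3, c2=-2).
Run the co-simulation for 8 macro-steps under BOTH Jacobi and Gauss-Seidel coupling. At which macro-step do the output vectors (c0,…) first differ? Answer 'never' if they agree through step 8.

[Jacobi] macro 1: S0 reads c1=3 → after 2×micro: 5; S1 reads c2=-2 → after 1×micro: 13/2; S2 reads c1=3 → after 1×micro: 0 ⇒ (c0=5, c1=13/2, c2=0)
[Jacobi] macro 2: S0 reads c1=13/2 → after 2×micro: 1; S1 reads c2=0 → after 1×micro: 39/4; S2 reads c1=13/2 → after 1×micro: 13/2 ⇒ (c0=1, c1=39/4, c2=13/2)
[Jacobi] macro 3: S0 reads c1=39/4 → after 2×micro: 5; S1 reads c2=13/2 → after 1×micro: 65/8; S2 reads c1=39/4 → after 1×micro: 39/2 ⇒ (c0=5, c1=65/8, c2=39/2)
[Jacobi] macro 4: S0 reads c1=65/8 → after 2×micro: -1; S1 reads c2=39/2 → after 1×micro: -117/16; S2 reads c1=65/8 → after 1×micro: 299/8 ⇒ (c0=-1, c1=-117/16, c2=299/8)
[Jacobi] macro 5: S0 reads c1=-117/16 → after 2×micro: -2; S1 reads c2=299/8 → after 1×micro: -1547/32; S2 reads c1=-117/16 → after 1×micro: 195/4 ⇒ (c0=-2, c1=-1547/32, c2=195/4)
[Jacobi] macro 6: S0 reads c1=-1547/32 → after 2×micro: -2; S1 reads c2=195/4 → after 1×micro: -7761/64; S2 reads c1=-1547/32 → after 1×micro: 793/32 ⇒ (c0=-2, c1=-7761/64, c2=793/32)
[Jacobi] macro 7: S0 reads c1=-7761/64 → after 2×micro: -2; S1 reads c2=793/32 → after 1×micro: -26455/128; S2 reads c1=-7761/64 → after 1×micro: -2691/32 ⇒ (c0=-2, c1=-26455/128, c2=-2691/32)
[Jacobi] macro 8: S0 reads c1=-26455/128 → after 2×micro: 5; S1 reads c2=-2691/32 → after 1×micro: -57837/256; S2 reads c1=-26455/128 → after 1×micro: -42601/128 ⇒ (c0=5, c1=-57837/256, c2=-42601/128)
[Gauss-Seidel] macro 1: S0 reads c1=3 → after 2×micro: 5; S1 reads c2=-2 → after 1×micro: 13/2; S2 reads c1=13/2 → after 1×micro: 7/2 ⇒ (c0=5, c1=13/2, c2=7/2)
[Gauss-Seidel] macro 2: S0 reads c1=13/2 → after 2×micro: 1; S1 reads c2=7/2 → after 1×micro: 25/4; S2 reads c1=25/4 → after 1×micro: 23/2 ⇒ (c0=1, c1=25/4, c2=23/2)
[Gauss-Seidel] macro 3: S0 reads c1=25/4 → after 2×micro: 1; S1 reads c2=23/2 → after 1×micro: -17/8; S2 reads c1=-17/8 → after 1×micro: 121/8 ⇒ (c0=1, c1=-17/8, c2=121/8)
[Gauss-Seidel] macro 4: S0 reads c1=-17/8 → after 2×micro: 5; S1 reads c2=121/8 → after 1×micro: -293/16; S2 reads c1=-293/16 → after 1×micro: 35/8 ⇒ (c0=5, c1=-293/16, c2=35/8)
[Gauss-Seidel] macro 5: S0 reads c1=-293/16 → after 2×micro: -2; S1 reads c2=35/8 → after 1×micro: -1019/32; S2 reads c1=-1019/32 → after 1×micro: -809/32 ⇒ (c0=-2, c1=-1019/32, c2=-809/32)
[Gauss-Seidel] macro 6: S0 reads c1=-1019/32 → after 2×micro: -2; S1 reads c2=-809/32 → after 1×micro: -1439/64; S2 reads c1=-1439/64 → after 1×micro: -1933/32 ⇒ (c0=-2, c1=-1439/64, c2=-1933/32)
[Gauss-Seidel] macro 7: S0 reads c1=-1439/64 → after 2×micro: -2; S1 reads c2=-1933/32 → after 1×micro: 3415/128; S2 reads c1=3415/128 → after 1×micro: -8183/128 ⇒ (c0=-2, c1=3415/128, c2=-8183/128)
[Gauss-Seidel] macro 8: S0 reads c1=3415/128 → after 2×micro: -1; S1 reads c2=-8183/128 → after 1×micro: 26611/256; S2 reads c1=26611/256 → after 1×micro: 1031/128 ⇒ (c0=-1, c1=26611/256, c2=1031/128)

first divergence at macro-step: 1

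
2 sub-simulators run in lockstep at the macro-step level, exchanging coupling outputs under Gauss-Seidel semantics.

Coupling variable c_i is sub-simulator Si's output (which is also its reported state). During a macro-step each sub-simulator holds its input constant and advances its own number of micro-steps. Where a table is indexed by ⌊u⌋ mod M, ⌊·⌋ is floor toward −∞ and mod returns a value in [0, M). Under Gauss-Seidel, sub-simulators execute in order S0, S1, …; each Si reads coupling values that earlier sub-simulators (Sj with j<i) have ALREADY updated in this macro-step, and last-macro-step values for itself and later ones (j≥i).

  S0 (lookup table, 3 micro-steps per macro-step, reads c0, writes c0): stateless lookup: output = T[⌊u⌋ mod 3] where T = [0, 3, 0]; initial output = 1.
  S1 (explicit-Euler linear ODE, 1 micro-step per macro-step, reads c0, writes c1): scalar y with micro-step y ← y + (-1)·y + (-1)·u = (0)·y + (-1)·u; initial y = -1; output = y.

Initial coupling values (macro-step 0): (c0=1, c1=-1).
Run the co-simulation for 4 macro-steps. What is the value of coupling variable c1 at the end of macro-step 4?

c1 at macro-step 4 = 0

macro 1: S0 reads c0=1 → after 3×micro: 3; S1 reads c0=3 → after 1×micro: -3 ⇒ (c0=3, c1=-3)
macro 2: S0 reads c0=3 → after 3×micro: 0; S1 reads c0=0 → after 1×micro: 0 ⇒ (c0=0, c1=0)
macro 3: S0 reads c0=0 → after 3×micro: 0; S1 reads c0=0 → after 1×micro: 0 ⇒ (c0=0, c1=0)
macro 4: S0 reads c0=0 → after 3×micro: 0; S1 reads c0=0 → after 1×micro: 0 ⇒ (c0=0, c1=0)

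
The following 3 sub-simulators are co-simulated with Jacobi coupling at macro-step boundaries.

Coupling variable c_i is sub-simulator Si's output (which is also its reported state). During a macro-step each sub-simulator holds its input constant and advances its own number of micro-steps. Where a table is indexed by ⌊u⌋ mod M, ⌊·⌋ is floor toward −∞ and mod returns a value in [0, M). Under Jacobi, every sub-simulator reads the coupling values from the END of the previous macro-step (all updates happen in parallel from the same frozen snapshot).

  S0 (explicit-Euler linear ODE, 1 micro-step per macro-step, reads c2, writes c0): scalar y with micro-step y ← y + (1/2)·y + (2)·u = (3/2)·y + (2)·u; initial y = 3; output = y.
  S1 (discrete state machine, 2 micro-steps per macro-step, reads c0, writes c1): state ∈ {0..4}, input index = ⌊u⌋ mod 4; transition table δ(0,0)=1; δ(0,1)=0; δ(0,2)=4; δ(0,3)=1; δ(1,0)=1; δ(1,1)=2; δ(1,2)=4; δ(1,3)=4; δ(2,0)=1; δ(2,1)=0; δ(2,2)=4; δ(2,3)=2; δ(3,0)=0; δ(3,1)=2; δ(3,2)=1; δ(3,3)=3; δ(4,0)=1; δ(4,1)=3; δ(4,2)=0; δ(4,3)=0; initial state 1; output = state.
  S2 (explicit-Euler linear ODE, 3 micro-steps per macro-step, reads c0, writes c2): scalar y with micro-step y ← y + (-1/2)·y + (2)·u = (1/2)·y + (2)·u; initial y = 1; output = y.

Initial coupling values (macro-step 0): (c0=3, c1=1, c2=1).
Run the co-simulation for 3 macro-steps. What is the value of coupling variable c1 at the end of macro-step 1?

c1 at macro-step 1 = 0

macro 1: S0 reads c2=1 → after 1×micro: 13/2; S1 reads c0=3 → after 2×micro: 0; S2 reads c0=3 → after 3×micro: 85/8 ⇒ (c0=13/2, c1=0, c2=85/8)
macro 2: S0 reads c2=85/8 → after 1×micro: 31; S1 reads c0=13/2 → after 2×micro: 0; S2 reads c0=13/2 → after 3×micro: 1541/64 ⇒ (c0=31, c1=0, c2=1541/64)
macro 3: S0 reads c2=1541/64 → after 1×micro: 3029/32; S1 reads c0=31 → after 2×micro: 4; S2 reads c0=31 → after 3×micro: 57093/512 ⇒ (c0=3029/32, c1=4, c2=57093/512)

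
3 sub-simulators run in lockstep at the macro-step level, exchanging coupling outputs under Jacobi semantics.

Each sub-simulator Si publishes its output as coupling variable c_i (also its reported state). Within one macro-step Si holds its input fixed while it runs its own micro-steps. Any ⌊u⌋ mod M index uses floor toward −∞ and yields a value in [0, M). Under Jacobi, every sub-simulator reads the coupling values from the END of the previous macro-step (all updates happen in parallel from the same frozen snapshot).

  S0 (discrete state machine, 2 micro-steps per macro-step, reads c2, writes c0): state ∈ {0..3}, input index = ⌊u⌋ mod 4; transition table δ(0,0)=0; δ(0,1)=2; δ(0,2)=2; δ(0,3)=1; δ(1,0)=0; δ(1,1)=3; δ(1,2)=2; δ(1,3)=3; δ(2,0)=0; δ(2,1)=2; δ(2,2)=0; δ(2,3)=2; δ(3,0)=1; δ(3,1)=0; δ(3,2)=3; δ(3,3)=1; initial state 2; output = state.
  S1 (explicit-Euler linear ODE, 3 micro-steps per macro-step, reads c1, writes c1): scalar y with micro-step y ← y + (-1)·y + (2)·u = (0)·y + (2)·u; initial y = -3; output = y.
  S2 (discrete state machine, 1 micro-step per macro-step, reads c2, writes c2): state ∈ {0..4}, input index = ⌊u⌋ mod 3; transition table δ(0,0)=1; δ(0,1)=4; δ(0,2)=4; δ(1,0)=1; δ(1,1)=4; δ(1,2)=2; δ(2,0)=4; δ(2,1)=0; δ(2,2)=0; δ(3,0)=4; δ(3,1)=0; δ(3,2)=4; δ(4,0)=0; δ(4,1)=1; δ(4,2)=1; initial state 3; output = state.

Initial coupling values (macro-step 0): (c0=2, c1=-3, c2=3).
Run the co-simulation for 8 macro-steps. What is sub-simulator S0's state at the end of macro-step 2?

S0 state at macro-step 2 = 0

macro 1: S0 reads c2=3 → after 2×micro: 2; S1 reads c1=-3 → after 3×micro: -6; S2 reads c2=3 → after 1×micro: 4 ⇒ (c0=2, c1=-6, c2=4)
macro 2: S0 reads c2=4 → after 2×micro: 0; S1 reads c1=-6 → after 3×micro: -12; S2 reads c2=4 → after 1×micro: 1 ⇒ (c0=0, c1=-12, c2=1)
macro 3: S0 reads c2=1 → after 2×micro: 2; S1 reads c1=-12 → after 3×micro: -24; S2 reads c2=1 → after 1×micro: 4 ⇒ (c0=2, c1=-24, c2=4)
macro 4: S0 reads c2=4 → after 2×micro: 0; S1 reads c1=-24 → after 3×micro: -48; S2 reads c2=4 → after 1×micro: 1 ⇒ (c0=0, c1=-48, c2=1)
macro 5: S0 reads c2=1 → after 2×micro: 2; S1 reads c1=-48 → after 3×micro: -96; S2 reads c2=1 → after 1×micro: 4 ⇒ (c0=2, c1=-96, c2=4)
macro 6: S0 reads c2=4 → after 2×micro: 0; S1 reads c1=-96 → after 3×micro: -192; S2 reads c2=4 → after 1×micro: 1 ⇒ (c0=0, c1=-192, c2=1)
macro 7: S0 reads c2=1 → after 2×micro: 2; S1 reads c1=-192 → after 3×micro: -384; S2 reads c2=1 → after 1×micro: 4 ⇒ (c0=2, c1=-384, c2=4)
macro 8: S0 reads c2=4 → after 2×micro: 0; S1 reads c1=-384 → after 3×micro: -768; S2 reads c2=4 → after 1×micro: 1 ⇒ (c0=0, c1=-768, c2=1)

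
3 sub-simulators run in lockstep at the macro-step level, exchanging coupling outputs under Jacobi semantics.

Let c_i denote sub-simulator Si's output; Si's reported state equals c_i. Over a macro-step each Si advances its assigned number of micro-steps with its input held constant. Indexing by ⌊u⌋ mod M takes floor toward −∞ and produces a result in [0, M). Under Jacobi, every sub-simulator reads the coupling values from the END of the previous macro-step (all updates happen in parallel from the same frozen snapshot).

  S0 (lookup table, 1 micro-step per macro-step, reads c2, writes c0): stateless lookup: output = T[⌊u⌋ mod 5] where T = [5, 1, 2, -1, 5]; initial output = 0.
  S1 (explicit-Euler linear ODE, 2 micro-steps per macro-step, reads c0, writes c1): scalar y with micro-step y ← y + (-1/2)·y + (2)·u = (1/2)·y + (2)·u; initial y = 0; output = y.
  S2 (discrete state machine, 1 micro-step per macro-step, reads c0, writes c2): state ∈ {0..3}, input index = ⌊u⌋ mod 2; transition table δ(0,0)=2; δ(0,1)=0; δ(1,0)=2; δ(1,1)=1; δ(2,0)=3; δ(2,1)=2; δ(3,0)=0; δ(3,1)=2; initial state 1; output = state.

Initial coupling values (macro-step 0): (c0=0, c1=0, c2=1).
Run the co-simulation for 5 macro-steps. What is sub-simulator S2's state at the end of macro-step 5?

macro 1: S0 reads c2=1 → after 1×micro: 1; S1 reads c0=0 → after 2×micro: 0; S2 reads c0=0 → after 1×micro: 2 ⇒ (c0=1, c1=0, c2=2)
macro 2: S0 reads c2=2 → after 1×micro: 2; S1 reads c0=1 → after 2×micro: 3; S2 reads c0=1 → after 1×micro: 2 ⇒ (c0=2, c1=3, c2=2)
macro 3: S0 reads c2=2 → after 1×micro: 2; S1 reads c0=2 → after 2×micro: 27/4; S2 reads c0=2 → after 1×micro: 3 ⇒ (c0=2, c1=27/4, c2=3)
macro 4: S0 reads c2=3 → after 1×micro: -1; S1 reads c0=2 → after 2×micro: 123/16; S2 reads c0=2 → after 1×micro: 0 ⇒ (c0=-1, c1=123/16, c2=0)
macro 5: S0 reads c2=0 → after 1×micro: 5; S1 reads c0=-1 → after 2×micro: -69/64; S2 reads c0=-1 → after 1×micro: 0 ⇒ (c0=5, c1=-69/64, c2=0)

S2 state at macro-step 5 = 0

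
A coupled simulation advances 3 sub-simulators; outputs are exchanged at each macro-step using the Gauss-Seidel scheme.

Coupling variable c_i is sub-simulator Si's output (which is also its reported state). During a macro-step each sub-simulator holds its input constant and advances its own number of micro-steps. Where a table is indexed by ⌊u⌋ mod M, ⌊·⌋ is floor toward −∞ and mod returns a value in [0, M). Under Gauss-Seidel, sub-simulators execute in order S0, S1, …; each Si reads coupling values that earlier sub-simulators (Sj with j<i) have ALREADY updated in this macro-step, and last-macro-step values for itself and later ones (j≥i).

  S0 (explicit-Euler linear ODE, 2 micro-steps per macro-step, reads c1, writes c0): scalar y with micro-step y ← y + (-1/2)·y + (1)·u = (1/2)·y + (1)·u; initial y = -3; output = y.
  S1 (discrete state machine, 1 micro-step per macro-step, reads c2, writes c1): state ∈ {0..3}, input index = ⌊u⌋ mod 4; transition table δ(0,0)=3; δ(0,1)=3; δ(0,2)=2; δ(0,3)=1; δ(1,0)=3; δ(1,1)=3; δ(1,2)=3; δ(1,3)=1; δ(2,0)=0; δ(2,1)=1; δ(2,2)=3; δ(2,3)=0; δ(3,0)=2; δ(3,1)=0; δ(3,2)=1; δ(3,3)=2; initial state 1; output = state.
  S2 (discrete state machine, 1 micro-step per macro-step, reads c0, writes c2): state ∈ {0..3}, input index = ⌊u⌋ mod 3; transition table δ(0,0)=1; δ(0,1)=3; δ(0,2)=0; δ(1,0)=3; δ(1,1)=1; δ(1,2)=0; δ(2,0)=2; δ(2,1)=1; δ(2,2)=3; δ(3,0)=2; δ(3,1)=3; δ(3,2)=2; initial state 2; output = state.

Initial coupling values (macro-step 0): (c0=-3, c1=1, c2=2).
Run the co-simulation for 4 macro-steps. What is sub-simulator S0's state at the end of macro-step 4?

macro 1: S0 reads c1=1 → after 2×micro: 3/4; S1 reads c2=2 → after 1×micro: 3; S2 reads c0=3/4 → after 1×micro: 2 ⇒ (c0=3/4, c1=3, c2=2)
macro 2: S0 reads c1=3 → after 2×micro: 75/16; S1 reads c2=2 → after 1×micro: 1; S2 reads c0=75/16 → after 1×micro: 1 ⇒ (c0=75/16, c1=1, c2=1)
macro 3: S0 reads c1=1 → after 2×micro: 171/64; S1 reads c2=1 → after 1×micro: 3; S2 reads c0=171/64 → after 1×micro: 0 ⇒ (c0=171/64, c1=3, c2=0)
macro 4: S0 reads c1=3 → after 2×micro: 1323/256; S1 reads c2=0 → after 1×micro: 2; S2 reads c0=1323/256 → after 1×micro: 0 ⇒ (c0=1323/256, c1=2, c2=0)

S0 state at macro-step 4 = 1323/256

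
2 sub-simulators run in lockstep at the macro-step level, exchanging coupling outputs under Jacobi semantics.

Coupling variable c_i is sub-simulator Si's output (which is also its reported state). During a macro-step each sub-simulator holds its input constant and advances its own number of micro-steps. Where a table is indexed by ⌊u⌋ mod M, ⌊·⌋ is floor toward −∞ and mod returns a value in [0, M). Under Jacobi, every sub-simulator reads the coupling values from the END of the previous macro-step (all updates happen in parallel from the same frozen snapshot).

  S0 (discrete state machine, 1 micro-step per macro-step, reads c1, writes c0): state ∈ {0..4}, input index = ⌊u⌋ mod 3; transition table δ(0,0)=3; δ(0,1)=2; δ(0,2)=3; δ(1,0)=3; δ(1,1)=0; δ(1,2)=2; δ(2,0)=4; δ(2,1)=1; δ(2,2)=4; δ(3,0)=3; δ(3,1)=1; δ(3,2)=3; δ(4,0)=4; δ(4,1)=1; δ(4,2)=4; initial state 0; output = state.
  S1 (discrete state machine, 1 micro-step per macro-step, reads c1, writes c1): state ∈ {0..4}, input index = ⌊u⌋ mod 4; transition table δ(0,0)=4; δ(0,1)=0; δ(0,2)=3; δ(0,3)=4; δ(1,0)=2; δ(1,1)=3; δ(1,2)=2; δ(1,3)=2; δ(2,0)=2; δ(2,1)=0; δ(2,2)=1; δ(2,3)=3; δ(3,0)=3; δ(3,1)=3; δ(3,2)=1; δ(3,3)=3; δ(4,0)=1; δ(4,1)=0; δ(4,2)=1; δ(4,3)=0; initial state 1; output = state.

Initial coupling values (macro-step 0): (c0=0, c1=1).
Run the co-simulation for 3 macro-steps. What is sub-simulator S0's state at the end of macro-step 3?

S0 state at macro-step 3 = 4

macro 1: S0 reads c1=1 → after 1×micro: 2; S1 reads c1=1 → after 1×micro: 3 ⇒ (c0=2, c1=3)
macro 2: S0 reads c1=3 → after 1×micro: 4; S1 reads c1=3 → after 1×micro: 3 ⇒ (c0=4, c1=3)
macro 3: S0 reads c1=3 → after 1×micro: 4; S1 reads c1=3 → after 1×micro: 3 ⇒ (c0=4, c1=3)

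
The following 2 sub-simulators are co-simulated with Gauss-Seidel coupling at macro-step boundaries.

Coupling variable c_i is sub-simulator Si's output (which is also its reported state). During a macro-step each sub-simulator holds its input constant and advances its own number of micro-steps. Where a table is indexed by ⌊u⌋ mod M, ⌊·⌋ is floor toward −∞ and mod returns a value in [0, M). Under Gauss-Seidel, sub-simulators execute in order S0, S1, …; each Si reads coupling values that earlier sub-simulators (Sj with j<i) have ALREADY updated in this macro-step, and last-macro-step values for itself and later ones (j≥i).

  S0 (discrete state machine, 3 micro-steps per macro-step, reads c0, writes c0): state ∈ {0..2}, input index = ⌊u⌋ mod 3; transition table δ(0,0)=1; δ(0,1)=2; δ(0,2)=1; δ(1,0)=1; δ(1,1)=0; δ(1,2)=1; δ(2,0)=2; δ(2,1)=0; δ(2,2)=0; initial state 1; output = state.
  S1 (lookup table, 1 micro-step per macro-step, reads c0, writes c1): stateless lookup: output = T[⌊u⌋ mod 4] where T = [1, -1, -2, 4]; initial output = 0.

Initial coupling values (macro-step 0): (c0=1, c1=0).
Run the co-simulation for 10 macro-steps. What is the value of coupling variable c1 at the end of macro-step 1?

c1 at macro-step 1 = 1

macro 1: S0 reads c0=1 → after 3×micro: 0; S1 reads c0=0 → after 1×micro: 1 ⇒ (c0=0, c1=1)
macro 2: S0 reads c0=0 → after 3×micro: 1; S1 reads c0=1 → after 1×micro: -1 ⇒ (c0=1, c1=-1)
macro 3: S0 reads c0=1 → after 3×micro: 0; S1 reads c0=0 → after 1×micro: 1 ⇒ (c0=0, c1=1)
macro 4: S0 reads c0=0 → after 3×micro: 1; S1 reads c0=1 → after 1×micro: -1 ⇒ (c0=1, c1=-1)
macro 5: S0 reads c0=1 → after 3×micro: 0; S1 reads c0=0 → after 1×micro: 1 ⇒ (c0=0, c1=1)
macro 6: S0 reads c0=0 → after 3×micro: 1; S1 reads c0=1 → after 1×micro: -1 ⇒ (c0=1, c1=-1)
macro 7: S0 reads c0=1 → after 3×micro: 0; S1 reads c0=0 → after 1×micro: 1 ⇒ (c0=0, c1=1)
macro 8: S0 reads c0=0 → after 3×micro: 1; S1 reads c0=1 → after 1×micro: -1 ⇒ (c0=1, c1=-1)
macro 9: S0 reads c0=1 → after 3×micro: 0; S1 reads c0=0 → after 1×micro: 1 ⇒ (c0=0, c1=1)
macro 10: S0 reads c0=0 → after 3×micro: 1; S1 reads c0=1 → after 1×micro: -1 ⇒ (c0=1, c1=-1)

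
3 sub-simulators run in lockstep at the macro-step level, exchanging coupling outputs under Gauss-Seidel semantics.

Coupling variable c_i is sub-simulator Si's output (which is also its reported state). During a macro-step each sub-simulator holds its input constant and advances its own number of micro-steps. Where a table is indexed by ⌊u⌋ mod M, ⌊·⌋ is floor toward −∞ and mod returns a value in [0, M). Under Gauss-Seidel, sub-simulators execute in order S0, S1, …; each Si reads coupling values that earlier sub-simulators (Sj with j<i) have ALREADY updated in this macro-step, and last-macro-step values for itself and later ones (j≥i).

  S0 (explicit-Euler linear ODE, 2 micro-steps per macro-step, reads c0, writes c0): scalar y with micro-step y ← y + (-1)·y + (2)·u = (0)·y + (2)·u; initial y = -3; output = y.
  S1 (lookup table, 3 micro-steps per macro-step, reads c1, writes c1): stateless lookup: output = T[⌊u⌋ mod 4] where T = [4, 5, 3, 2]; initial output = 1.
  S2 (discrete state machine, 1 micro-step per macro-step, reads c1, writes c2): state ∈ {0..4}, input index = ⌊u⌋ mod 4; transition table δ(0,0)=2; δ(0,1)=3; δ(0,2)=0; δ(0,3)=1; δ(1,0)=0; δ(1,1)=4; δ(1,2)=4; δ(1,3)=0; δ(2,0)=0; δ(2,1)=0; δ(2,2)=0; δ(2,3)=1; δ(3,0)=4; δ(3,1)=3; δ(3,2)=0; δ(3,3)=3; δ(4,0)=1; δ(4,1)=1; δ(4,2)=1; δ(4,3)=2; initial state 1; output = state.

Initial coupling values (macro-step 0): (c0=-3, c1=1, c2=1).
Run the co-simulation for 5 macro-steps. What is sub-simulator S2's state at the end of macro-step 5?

S2 state at macro-step 5 = 4

macro 1: S0 reads c0=-3 → after 2×micro: -6; S1 reads c1=1 → after 3×micro: 5; S2 reads c1=5 → after 1×micro: 4 ⇒ (c0=-6, c1=5, c2=4)
macro 2: S0 reads c0=-6 → after 2×micro: -12; S1 reads c1=5 → after 3×micro: 5; S2 reads c1=5 → after 1×micro: 1 ⇒ (c0=-12, c1=5, c2=1)
macro 3: S0 reads c0=-12 → after 2×micro: -24; S1 reads c1=5 → after 3×micro: 5; S2 reads c1=5 → after 1×micro: 4 ⇒ (c0=-24, c1=5, c2=4)
macro 4: S0 reads c0=-24 → after 2×micro: -48; S1 reads c1=5 → after 3×micro: 5; S2 reads c1=5 → after 1×micro: 1 ⇒ (c0=-48, c1=5, c2=1)
macro 5: S0 reads c0=-48 → after 2×micro: -96; S1 reads c1=5 → after 3×micro: 5; S2 reads c1=5 → after 1×micro: 4 ⇒ (c0=-96, c1=5, c2=4)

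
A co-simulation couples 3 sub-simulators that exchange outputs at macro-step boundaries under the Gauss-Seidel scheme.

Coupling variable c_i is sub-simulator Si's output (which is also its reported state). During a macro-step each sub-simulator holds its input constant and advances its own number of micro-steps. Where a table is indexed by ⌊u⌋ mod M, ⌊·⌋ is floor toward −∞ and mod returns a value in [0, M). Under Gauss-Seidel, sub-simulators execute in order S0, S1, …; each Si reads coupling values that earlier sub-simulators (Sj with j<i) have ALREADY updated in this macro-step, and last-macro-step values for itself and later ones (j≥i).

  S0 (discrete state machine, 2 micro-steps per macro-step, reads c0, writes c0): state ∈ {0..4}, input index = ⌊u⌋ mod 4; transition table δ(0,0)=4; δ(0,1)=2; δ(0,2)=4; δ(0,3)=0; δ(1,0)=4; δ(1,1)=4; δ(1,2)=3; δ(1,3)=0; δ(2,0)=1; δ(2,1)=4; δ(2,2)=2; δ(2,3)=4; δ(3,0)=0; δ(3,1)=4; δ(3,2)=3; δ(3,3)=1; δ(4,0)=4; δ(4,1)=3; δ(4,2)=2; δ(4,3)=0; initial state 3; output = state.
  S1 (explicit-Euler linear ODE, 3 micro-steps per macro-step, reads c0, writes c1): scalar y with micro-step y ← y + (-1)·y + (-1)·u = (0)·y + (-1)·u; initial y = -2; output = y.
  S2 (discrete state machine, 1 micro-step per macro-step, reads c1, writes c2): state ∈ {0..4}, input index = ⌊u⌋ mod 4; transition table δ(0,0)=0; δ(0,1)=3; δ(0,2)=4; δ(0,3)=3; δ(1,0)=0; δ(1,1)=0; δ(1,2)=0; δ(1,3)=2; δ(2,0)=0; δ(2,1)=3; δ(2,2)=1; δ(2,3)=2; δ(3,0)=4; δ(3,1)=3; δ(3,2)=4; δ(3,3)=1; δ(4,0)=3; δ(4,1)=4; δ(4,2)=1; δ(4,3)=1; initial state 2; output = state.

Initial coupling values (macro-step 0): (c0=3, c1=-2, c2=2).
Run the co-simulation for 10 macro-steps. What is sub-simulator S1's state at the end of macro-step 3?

macro 1: S0 reads c0=3 → after 2×micro: 0; S1 reads c0=0 → after 3×micro: 0; S2 reads c1=0 → after 1×micro: 0 ⇒ (c0=0, c1=0, c2=0)
macro 2: S0 reads c0=0 → after 2×micro: 4; S1 reads c0=4 → after 3×micro: -4; S2 reads c1=-4 → after 1×micro: 0 ⇒ (c0=4, c1=-4, c2=0)
macro 3: S0 reads c0=4 → after 2×micro: 4; S1 reads c0=4 → after 3×micro: -4; S2 reads c1=-4 → after 1×micro: 0 ⇒ (c0=4, c1=-4, c2=0)
macro 4: S0 reads c0=4 → after 2×micro: 4; S1 reads c0=4 → after 3×micro: -4; S2 reads c1=-4 → after 1×micro: 0 ⇒ (c0=4, c1=-4, c2=0)
macro 5: S0 reads c0=4 → after 2×micro: 4; S1 reads c0=4 → after 3×micro: -4; S2 reads c1=-4 → after 1×micro: 0 ⇒ (c0=4, c1=-4, c2=0)
macro 6: S0 reads c0=4 → after 2×micro: 4; S1 reads c0=4 → after 3×micro: -4; S2 reads c1=-4 → after 1×micro: 0 ⇒ (c0=4, c1=-4, c2=0)
macro 7: S0 reads c0=4 → after 2×micro: 4; S1 reads c0=4 → after 3×micro: -4; S2 reads c1=-4 → after 1×micro: 0 ⇒ (c0=4, c1=-4, c2=0)
macro 8: S0 reads c0=4 → after 2×micro: 4; S1 reads c0=4 → after 3×micro: -4; S2 reads c1=-4 → after 1×micro: 0 ⇒ (c0=4, c1=-4, c2=0)
macro 9: S0 reads c0=4 → after 2×micro: 4; S1 reads c0=4 → after 3×micro: -4; S2 reads c1=-4 → after 1×micro: 0 ⇒ (c0=4, c1=-4, c2=0)
macro 10: S0 reads c0=4 → after 2×micro: 4; S1 reads c0=4 → after 3×micro: -4; S2 reads c1=-4 → after 1×micro: 0 ⇒ (c0=4, c1=-4, c2=0)

S1 state at macro-step 3 = -4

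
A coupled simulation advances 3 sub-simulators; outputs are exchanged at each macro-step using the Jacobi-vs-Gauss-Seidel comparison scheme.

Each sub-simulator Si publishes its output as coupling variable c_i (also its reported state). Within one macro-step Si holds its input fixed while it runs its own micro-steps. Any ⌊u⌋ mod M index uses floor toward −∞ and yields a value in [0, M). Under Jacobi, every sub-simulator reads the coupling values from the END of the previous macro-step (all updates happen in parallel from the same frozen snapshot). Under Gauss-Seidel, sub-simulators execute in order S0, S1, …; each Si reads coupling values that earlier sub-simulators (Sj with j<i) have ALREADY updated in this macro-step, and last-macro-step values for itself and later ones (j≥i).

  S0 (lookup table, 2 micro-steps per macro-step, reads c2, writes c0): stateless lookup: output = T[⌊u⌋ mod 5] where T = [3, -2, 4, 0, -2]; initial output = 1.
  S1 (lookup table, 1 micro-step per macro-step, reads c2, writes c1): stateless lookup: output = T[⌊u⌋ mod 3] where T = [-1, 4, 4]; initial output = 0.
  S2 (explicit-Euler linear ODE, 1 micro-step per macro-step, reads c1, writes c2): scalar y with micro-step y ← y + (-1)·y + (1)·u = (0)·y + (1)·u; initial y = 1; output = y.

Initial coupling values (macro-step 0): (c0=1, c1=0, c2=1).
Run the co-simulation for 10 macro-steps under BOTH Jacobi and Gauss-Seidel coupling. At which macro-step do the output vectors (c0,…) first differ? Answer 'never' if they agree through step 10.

[Jacobi] macro 1: S0 reads c2=1 → after 2×micro: -2; S1 reads c2=1 → after 1×micro: 4; S2 reads c1=0 → after 1×micro: 0 ⇒ (c0=-2, c1=4, c2=0)
[Jacobi] macro 2: S0 reads c2=0 → after 2×micro: 3; S1 reads c2=0 → after 1×micro: -1; S2 reads c1=4 → after 1×micro: 4 ⇒ (c0=3, c1=-1, c2=4)
[Jacobi] macro 3: S0 reads c2=4 → after 2×micro: -2; S1 reads c2=4 → after 1×micro: 4; S2 reads c1=-1 → after 1×micro: -1 ⇒ (c0=-2, c1=4, c2=-1)
[Jacobi] macro 4: S0 reads c2=-1 → after 2×micro: -2; S1 reads c2=-1 → after 1×micro: 4; S2 reads c1=4 → after 1×micro: 4 ⇒ (c0=-2, c1=4, c2=4)
[Jacobi] macro 5: S0 reads c2=4 → after 2×micro: -2; S1 reads c2=4 → after 1×micro: 4; S2 reads c1=4 → after 1×micro: 4 ⇒ (c0=-2, c1=4, c2=4)
[Jacobi] macro 6: S0 reads c2=4 → after 2×micro: -2; S1 reads c2=4 → after 1×micro: 4; S2 reads c1=4 → after 1×micro: 4 ⇒ (c0=-2, c1=4, c2=4)
[Jacobi] macro 7: S0 reads c2=4 → after 2×micro: -2; S1 reads c2=4 → after 1×micro: 4; S2 reads c1=4 → after 1×micro: 4 ⇒ (c0=-2, c1=4, c2=4)
[Jacobi] macro 8: S0 reads c2=4 → after 2×micro: -2; S1 reads c2=4 → after 1×micro: 4; S2 reads c1=4 → after 1×micro: 4 ⇒ (c0=-2, c1=4, c2=4)
[Jacobi] macro 9: S0 reads c2=4 → after 2×micro: -2; S1 reads c2=4 → after 1×micro: 4; S2 reads c1=4 → after 1×micro: 4 ⇒ (c0=-2, c1=4, c2=4)
[Jacobi] macro 10: S0 reads c2=4 → after 2×micro: -2; S1 reads c2=4 → after 1×micro: 4; S2 reads c1=4 → after 1×micro: 4 ⇒ (c0=-2, c1=4, c2=4)
[Gauss-Seidel] macro 1: S0 reads c2=1 → after 2×micro: -2; S1 reads c2=1 → after 1×micro: 4; S2 reads c1=4 → after 1×micro: 4 ⇒ (c0=-2, c1=4, c2=4)
[Gauss-Seidel] macro 2: S0 reads c2=4 → after 2×micro: -2; S1 reads c2=4 → after 1×micro: 4; S2 reads c1=4 → after 1×micro: 4 ⇒ (c0=-2, c1=4, c2=4)
[Gauss-Seidel] macro 3: S0 reads c2=4 → after 2×micro: -2; S1 reads c2=4 → after 1×micro: 4; S2 reads c1=4 → after 1×micro: 4 ⇒ (c0=-2, c1=4, c2=4)
[Gauss-Seidel] macro 4: S0 reads c2=4 → after 2×micro: -2; S1 reads c2=4 → after 1×micro: 4; S2 reads c1=4 → after 1×micro: 4 ⇒ (c0=-2, c1=4, c2=4)
[Gauss-Seidel] macro 5: S0 reads c2=4 → after 2×micro: -2; S1 reads c2=4 → after 1×micro: 4; S2 reads c1=4 → after 1×micro: 4 ⇒ (c0=-2, c1=4, c2=4)
[Gauss-Seidel] macro 6: S0 reads c2=4 → after 2×micro: -2; S1 reads c2=4 → after 1×micro: 4; S2 reads c1=4 → after 1×micro: 4 ⇒ (c0=-2, c1=4, c2=4)
[Gauss-Seidel] macro 7: S0 reads c2=4 → after 2×micro: -2; S1 reads c2=4 → after 1×micro: 4; S2 reads c1=4 → after 1×micro: 4 ⇒ (c0=-2, c1=4, c2=4)
[Gauss-Seidel] macro 8: S0 reads c2=4 → after 2×micro: -2; S1 reads c2=4 → after 1×micro: 4; S2 reads c1=4 → after 1×micro: 4 ⇒ (c0=-2, c1=4, c2=4)
[Gauss-Seidel] macro 9: S0 reads c2=4 → after 2×micro: -2; S1 reads c2=4 → after 1×micro: 4; S2 reads c1=4 → after 1×micro: 4 ⇒ (c0=-2, c1=4, c2=4)
[Gauss-Seidel] macro 10: S0 reads c2=4 → after 2×micro: -2; S1 reads c2=4 → after 1×micro: 4; S2 reads c1=4 → after 1×micro: 4 ⇒ (c0=-2, c1=4, c2=4)

first divergence at macro-step: 1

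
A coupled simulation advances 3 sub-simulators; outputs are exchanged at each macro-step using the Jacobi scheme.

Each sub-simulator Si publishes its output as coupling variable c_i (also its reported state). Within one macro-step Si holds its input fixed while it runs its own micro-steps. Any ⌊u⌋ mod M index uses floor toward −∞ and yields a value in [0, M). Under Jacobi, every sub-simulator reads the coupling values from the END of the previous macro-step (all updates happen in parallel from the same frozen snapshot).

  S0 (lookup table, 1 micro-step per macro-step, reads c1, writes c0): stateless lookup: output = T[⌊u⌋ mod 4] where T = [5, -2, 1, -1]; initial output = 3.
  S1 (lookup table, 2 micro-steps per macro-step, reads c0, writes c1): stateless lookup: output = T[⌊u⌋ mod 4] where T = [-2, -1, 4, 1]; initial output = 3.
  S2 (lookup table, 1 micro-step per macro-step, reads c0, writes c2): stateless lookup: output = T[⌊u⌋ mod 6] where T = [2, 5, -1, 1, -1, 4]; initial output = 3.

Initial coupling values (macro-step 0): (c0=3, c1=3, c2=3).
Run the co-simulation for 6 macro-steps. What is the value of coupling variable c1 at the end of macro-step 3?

c1 at macro-step 3 = 4

macro 1: S0 reads c1=3 → after 1×micro: -1; S1 reads c0=3 → after 2×micro: 1; S2 reads c0=3 → after 1×micro: 1 ⇒ (c0=-1, c1=1, c2=1)
macro 2: S0 reads c1=1 → after 1×micro: -2; S1 reads c0=-1 → after 2×micro: 1; S2 reads c0=-1 → after 1×micro: 4 ⇒ (c0=-2, c1=1, c2=4)
macro 3: S0 reads c1=1 → after 1×micro: -2; S1 reads c0=-2 → after 2×micro: 4; S2 reads c0=-2 → after 1×micro: -1 ⇒ (c0=-2, c1=4, c2=-1)
macro 4: S0 reads c1=4 → after 1×micro: 5; S1 reads c0=-2 → after 2×micro: 4; S2 reads c0=-2 → after 1×micro: -1 ⇒ (c0=5, c1=4, c2=-1)
macro 5: S0 reads c1=4 → after 1×micro: 5; S1 reads c0=5 → after 2×micro: -1; S2 reads c0=5 → after 1×micro: 4 ⇒ (c0=5, c1=-1, c2=4)
macro 6: S0 reads c1=-1 → after 1×micro: -1; S1 reads c0=5 → after 2×micro: -1; S2 reads c0=5 → after 1×micro: 4 ⇒ (c0=-1, c1=-1, c2=4)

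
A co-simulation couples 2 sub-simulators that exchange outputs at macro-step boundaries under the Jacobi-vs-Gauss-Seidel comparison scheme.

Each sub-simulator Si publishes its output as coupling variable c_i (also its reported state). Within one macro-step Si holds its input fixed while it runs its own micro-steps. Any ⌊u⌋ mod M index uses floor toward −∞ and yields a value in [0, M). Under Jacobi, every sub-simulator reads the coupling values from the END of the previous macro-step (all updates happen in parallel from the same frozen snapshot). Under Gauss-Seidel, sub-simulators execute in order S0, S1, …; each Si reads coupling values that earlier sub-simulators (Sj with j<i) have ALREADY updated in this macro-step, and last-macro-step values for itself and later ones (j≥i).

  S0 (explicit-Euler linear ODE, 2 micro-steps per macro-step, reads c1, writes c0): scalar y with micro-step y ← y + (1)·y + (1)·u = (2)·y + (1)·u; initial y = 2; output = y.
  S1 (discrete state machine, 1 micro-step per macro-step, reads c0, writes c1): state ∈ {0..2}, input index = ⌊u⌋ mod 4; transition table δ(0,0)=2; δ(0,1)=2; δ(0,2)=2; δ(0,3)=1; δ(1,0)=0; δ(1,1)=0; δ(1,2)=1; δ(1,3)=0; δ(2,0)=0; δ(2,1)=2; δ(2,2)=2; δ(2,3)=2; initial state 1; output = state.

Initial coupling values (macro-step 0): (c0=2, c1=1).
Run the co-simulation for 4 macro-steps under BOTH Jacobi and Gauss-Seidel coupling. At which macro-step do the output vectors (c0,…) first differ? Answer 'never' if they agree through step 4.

first divergence at macro-step: 1

[Jacobi] macro 1: S0 reads c1=1 → after 2×micro: 11; S1 reads c0=2 → after 1×micro: 1 ⇒ (c0=11, c1=1)
[Jacobi] macro 2: S0 reads c1=1 → after 2×micro: 47; S1 reads c0=11 → after 1×micro: 0 ⇒ (c0=47, c1=0)
[Jacobi] macro 3: S0 reads c1=0 → after 2×micro: 188; S1 reads c0=47 → after 1×micro: 1 ⇒ (c0=188, c1=1)
[Jacobi] macro 4: S0 reads c1=1 → after 2×micro: 755; S1 reads c0=188 → after 1×micro: 0 ⇒ (c0=755, c1=0)
[Gauss-Seidel] macro 1: S0 reads c1=1 → after 2×micro: 11; S1 reads c0=11 → after 1×micro: 0 ⇒ (c0=11, c1=0)
[Gauss-Seidel] macro 2: S0 reads c1=0 → after 2×micro: 44; S1 reads c0=44 → after 1×micro: 2 ⇒ (c0=44, c1=2)
[Gauss-Seidel] macro 3: S0 reads c1=2 → after 2×micro: 182; S1 reads c0=182 → after 1×micro: 2 ⇒ (c0=182, c1=2)
[Gauss-Seidel] macro 4: S0 reads c1=2 → after 2×micro: 734; S1 reads c0=734 → after 1×micro: 2 ⇒ (c0=734, c1=2)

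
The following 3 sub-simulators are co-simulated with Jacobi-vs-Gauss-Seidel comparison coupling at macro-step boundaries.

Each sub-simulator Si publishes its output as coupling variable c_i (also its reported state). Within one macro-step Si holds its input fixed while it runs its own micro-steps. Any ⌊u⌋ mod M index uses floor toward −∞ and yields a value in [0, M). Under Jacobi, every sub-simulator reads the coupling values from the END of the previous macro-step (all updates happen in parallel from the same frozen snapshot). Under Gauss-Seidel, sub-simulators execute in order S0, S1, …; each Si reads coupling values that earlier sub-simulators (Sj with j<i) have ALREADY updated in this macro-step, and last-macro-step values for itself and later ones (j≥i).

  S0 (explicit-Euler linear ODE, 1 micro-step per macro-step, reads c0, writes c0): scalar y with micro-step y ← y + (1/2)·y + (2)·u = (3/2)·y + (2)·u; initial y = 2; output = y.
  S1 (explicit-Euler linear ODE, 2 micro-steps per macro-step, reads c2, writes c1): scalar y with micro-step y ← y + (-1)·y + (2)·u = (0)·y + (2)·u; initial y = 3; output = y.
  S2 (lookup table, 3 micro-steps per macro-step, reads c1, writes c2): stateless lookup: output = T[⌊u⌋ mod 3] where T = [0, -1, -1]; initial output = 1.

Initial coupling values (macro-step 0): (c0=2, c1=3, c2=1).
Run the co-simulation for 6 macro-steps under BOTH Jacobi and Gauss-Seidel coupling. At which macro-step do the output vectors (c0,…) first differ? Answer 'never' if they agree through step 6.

first divergence at macro-step: 1

[Jacobi] macro 1: S0 reads c0=2 → after 1×micro: 7; S1 reads c2=1 → after 2×micro: 2; S2 reads c1=3 → after 3×micro: 0 ⇒ (c0=7, c1=2, c2=0)
[Jacobi] macro 2: S0 reads c0=7 → after 1×micro: 49/2; S1 reads c2=0 → after 2×micro: 0; S2 reads c1=2 → after 3×micro: -1 ⇒ (c0=49/2, c1=0, c2=-1)
[Jacobi] macro 3: S0 reads c0=49/2 → after 1×micro: 343/4; S1 reads c2=-1 → after 2×micro: -2; S2 reads c1=0 → after 3×micro: 0 ⇒ (c0=343/4, c1=-2, c2=0)
[Jacobi] macro 4: S0 reads c0=343/4 → after 1×micro: 2401/8; S1 reads c2=0 → after 2×micro: 0; S2 reads c1=-2 → after 3×micro: -1 ⇒ (c0=2401/8, c1=0, c2=-1)
[Jacobi] macro 5: S0 reads c0=2401/8 → after 1×micro: 16807/16; S1 reads c2=-1 → after 2×micro: -2; S2 reads c1=0 → after 3×micro: 0 ⇒ (c0=16807/16, c1=-2, c2=0)
[Jacobi] macro 6: S0 reads c0=16807/16 → after 1×micro: 117649/32; S1 reads c2=0 → after 2×micro: 0; S2 reads c1=-2 → after 3×micro: -1 ⇒ (c0=117649/32, c1=0, c2=-1)
[Gauss-Seidel] macro 1: S0 reads c0=2 → after 1×micro: 7; S1 reads c2=1 → after 2×micro: 2; S2 reads c1=2 → after 3×micro: -1 ⇒ (c0=7, c1=2, c2=-1)
[Gauss-Seidel] macro 2: S0 reads c0=7 → after 1×micro: 49/2; S1 reads c2=-1 → after 2×micro: -2; S2 reads c1=-2 → after 3×micro: -1 ⇒ (c0=49/2, c1=-2, c2=-1)
[Gauss-Seidel] macro 3: S0 reads c0=49/2 → after 1×micro: 343/4; S1 reads c2=-1 → after 2×micro: -2; S2 reads c1=-2 → after 3×micro: -1 ⇒ (c0=343/4, c1=-2, c2=-1)
[Gauss-Seidel] macro 4: S0 reads c0=343/4 → after 1×micro: 2401/8; S1 reads c2=-1 → after 2×micro: -2; S2 reads c1=-2 → after 3×micro: -1 ⇒ (c0=2401/8, c1=-2, c2=-1)
[Gauss-Seidel] macro 5: S0 reads c0=2401/8 → after 1×micro: 16807/16; S1 reads c2=-1 → after 2×micro: -2; S2 reads c1=-2 → after 3×micro: -1 ⇒ (c0=16807/16, c1=-2, c2=-1)
[Gauss-Seidel] macro 6: S0 reads c0=16807/16 → after 1×micro: 117649/32; S1 reads c2=-1 → after 2×micro: -2; S2 reads c1=-2 → after 3×micro: -1 ⇒ (c0=117649/32, c1=-2, c2=-1)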